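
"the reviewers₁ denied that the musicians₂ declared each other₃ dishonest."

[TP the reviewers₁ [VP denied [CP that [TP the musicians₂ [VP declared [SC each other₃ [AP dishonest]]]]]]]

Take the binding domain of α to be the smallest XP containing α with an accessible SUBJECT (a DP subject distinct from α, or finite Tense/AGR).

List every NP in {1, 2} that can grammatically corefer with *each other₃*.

{2}

*each other* is an anaphor, so Principle A applies: it must be bound in its binding domain.
Binding domain of *each other₃*: the embedded TP, whose subject is the musicians₂.
*the reviewers₁* c-commands the anaphor but is outside its binding domain → cannot satisfy Principle A.
*the musicians₂* c-commands the anaphor within its binding domain → licit binder.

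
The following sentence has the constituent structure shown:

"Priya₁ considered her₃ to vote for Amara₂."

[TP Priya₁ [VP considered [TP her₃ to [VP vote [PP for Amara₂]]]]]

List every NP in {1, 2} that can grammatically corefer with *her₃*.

*her* is a pronoun, so Principle B applies: it must be free in its binding domain.
Binding domain of *her₃*: the matrix TP, whose subject is Priya₁.
*Priya₁* c-commands the pronoun within its binding domain → coindexation would violate Principle B.
*Amara₂*: the pronoun c-commands this R-expression → coindexation would violate Principle C on *Amara₂*.

none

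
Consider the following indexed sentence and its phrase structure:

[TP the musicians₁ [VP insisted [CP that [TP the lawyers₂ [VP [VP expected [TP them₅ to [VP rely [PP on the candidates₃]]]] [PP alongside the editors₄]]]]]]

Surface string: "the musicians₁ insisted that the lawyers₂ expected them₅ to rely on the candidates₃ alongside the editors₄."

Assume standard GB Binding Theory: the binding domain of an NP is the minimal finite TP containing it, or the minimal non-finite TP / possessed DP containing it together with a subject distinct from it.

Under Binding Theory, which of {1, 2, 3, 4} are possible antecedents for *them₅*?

{1, 4}

*them* is a pronoun, so Principle B applies: it must be free in its binding domain.
Binding domain of *them₅*: the embedded TP, whose subject is the lawyers₂.
*the musicians₁* c-commands the pronoun but from outside its binding domain, and is not c-commanded by it → coindexation permitted.
*the lawyers₂* c-commands the pronoun within its binding domain → coindexation would violate Principle B.
*the candidates₃*: the pronoun c-commands this R-expression → coindexation would violate Principle C on *the candidates₃*.
*the editors₄* and the pronoun do not c-command one another → neither Principle B nor Principle C is at stake; coindexation permitted.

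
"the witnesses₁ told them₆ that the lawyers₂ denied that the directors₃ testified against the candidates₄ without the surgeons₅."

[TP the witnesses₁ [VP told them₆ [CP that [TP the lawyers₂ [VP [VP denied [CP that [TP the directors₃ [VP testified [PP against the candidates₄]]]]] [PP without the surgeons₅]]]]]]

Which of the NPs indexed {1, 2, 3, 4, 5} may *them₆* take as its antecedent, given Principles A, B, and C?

none

*them* is a pronoun, so Principle B applies: it must be free in its binding domain.
Binding domain of *them₆*: the matrix TP, whose subject is the witnesses₁.
*the witnesses₁* c-commands the pronoun within its binding domain → coindexation would violate Principle B.
*the lawyers₂*: the pronoun c-commands this R-expression → coindexation would violate Principle C on *the lawyers₂*.
*the directors₃*: the pronoun c-commands this R-expression → coindexation would violate Principle C on *the directors₃*.
*the candidates₄*: the pronoun c-commands this R-expression → coindexation would violate Principle C on *the candidates₄*.
*the surgeons₅*: the pronoun c-commands this R-expression → coindexation would violate Principle C on *the surgeons₅*.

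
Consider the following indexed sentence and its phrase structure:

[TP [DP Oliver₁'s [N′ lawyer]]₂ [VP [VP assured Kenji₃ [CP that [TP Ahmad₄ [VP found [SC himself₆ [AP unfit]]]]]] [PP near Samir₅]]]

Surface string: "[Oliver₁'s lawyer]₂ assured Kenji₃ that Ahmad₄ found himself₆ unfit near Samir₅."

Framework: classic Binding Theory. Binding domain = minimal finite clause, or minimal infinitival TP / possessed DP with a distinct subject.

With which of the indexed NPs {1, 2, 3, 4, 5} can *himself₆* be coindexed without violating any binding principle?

{4}

*himself* is an anaphor, so Principle A applies: it must be bound in its binding domain.
Binding domain of *himself₆*: the embedded TP, whose subject is Ahmad₄.
*Oliver₁* does not c-command the anaphor → cannot bind it.
*[Oliver₁'s lawyer]₂* c-commands the anaphor but is outside its binding domain → cannot satisfy Principle A.
*Kenji₃* c-commands the anaphor but is outside its binding domain → cannot satisfy Principle A.
*Ahmad₄* c-commands the anaphor within its binding domain → licit binder.
*Samir₅* does not c-command the anaphor → cannot bind it.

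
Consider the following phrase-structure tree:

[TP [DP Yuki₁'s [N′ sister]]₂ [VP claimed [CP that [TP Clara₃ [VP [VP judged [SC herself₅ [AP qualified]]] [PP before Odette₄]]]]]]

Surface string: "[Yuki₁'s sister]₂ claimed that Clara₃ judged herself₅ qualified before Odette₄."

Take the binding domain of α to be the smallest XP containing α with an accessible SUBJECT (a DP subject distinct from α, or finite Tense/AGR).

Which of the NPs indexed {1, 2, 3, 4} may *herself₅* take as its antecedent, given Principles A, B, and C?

*herself* is an anaphor, so Principle A applies: it must be bound in its binding domain.
Binding domain of *herself₅*: the embedded TP, whose subject is Clara₃.
*Yuki₁* does not c-command the anaphor → cannot bind it.
*[Yuki₁'s sister]₂* c-commands the anaphor but is outside its binding domain → cannot satisfy Principle A.
*Clara₃* c-commands the anaphor within its binding domain → licit binder.
*Odette₄* does not c-command the anaphor → cannot bind it.

{3}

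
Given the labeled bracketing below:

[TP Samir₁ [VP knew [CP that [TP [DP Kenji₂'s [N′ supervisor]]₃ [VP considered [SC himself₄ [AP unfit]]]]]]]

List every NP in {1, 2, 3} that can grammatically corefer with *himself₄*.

*himself* is an anaphor, so Principle A applies: it must be bound in its binding domain.
Binding domain of *himself₄*: the embedded TP, whose subject is [Kenji₂'s supervisor]₃.
*Samir₁* c-commands the anaphor but is outside its binding domain → cannot satisfy Principle A.
*Kenji₂* does not c-command the anaphor → cannot bind it.
*[Kenji₂'s supervisor]₃* c-commands the anaphor within its binding domain → licit binder.

{3}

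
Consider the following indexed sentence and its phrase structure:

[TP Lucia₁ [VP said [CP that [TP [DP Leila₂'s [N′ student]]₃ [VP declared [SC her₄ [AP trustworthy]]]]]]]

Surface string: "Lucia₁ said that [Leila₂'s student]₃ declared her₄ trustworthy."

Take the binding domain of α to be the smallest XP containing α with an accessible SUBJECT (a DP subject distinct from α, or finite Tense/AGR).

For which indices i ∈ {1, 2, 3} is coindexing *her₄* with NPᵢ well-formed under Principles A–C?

*her* is a pronoun, so Principle B applies: it must be free in its binding domain.
Binding domain of *her₄*: the embedded TP, whose subject is [Leila₂'s student]₃.
*Lucia₁* c-commands the pronoun but from outside its binding domain, and is not c-commanded by it → coindexation permitted.
*Leila₂* and the pronoun do not c-command one another → neither Principle B nor Principle C is at stake; coindexation permitted.
*[Leila₂'s student]₃* c-commands the pronoun within its binding domain → coindexation would violate Principle B.

{1, 2}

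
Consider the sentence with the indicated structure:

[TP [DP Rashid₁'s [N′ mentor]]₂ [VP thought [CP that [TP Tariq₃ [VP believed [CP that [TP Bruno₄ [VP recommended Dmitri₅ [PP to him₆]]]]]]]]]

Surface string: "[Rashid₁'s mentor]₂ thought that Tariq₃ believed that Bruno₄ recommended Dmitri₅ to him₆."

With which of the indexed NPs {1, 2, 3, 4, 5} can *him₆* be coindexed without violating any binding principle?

{1, 2, 3}

*him* is a pronoun, so Principle B applies: it must be free in its binding domain.
Binding domain of *him₆*: the embedded TP, whose subject is Bruno₄.
*Rashid₁* and the pronoun do not c-command one another → neither Principle B nor Principle C is at stake; coindexation permitted.
*[Rashid₁'s mentor]₂* c-commands the pronoun but from outside its binding domain, and is not c-commanded by it → coindexation permitted.
*Tariq₃* c-commands the pronoun but from outside its binding domain, and is not c-commanded by it → coindexation permitted.
*Bruno₄* c-commands the pronoun within its binding domain → coindexation would violate Principle B.
*Dmitri₅* c-commands the pronoun within its binding domain → coindexation would violate Principle B.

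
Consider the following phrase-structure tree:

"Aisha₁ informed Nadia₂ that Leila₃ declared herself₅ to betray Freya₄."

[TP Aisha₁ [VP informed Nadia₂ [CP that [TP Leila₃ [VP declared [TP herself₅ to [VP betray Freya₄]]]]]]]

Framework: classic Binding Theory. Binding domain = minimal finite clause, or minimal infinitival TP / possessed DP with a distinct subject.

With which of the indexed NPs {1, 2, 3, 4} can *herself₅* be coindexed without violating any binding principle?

*herself* is an anaphor, so Principle A applies: it must be bound in its binding domain.
Binding domain of *herself₅*: the embedded TP, whose subject is Leila₃.
*Aisha₁* c-commands the anaphor but is outside its binding domain → cannot satisfy Principle A.
*Nadia₂* c-commands the anaphor but is outside its binding domain → cannot satisfy Principle A.
*Leila₃* c-commands the anaphor within its binding domain → licit binder.
*Freya₄* does not c-command the anaphor → cannot bind it.

{3}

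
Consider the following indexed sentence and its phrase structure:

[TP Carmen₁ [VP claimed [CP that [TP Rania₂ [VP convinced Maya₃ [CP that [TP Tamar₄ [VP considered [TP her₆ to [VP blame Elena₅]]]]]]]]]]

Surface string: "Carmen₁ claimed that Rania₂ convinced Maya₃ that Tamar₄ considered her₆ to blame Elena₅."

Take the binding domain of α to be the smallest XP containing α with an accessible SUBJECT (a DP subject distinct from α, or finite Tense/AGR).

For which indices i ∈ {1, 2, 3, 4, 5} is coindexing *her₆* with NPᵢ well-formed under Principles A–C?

{1, 2, 3}

*her* is a pronoun, so Principle B applies: it must be free in its binding domain.
Binding domain of *her₆*: the embedded TP, whose subject is Tamar₄.
*Carmen₁* c-commands the pronoun but from outside its binding domain, and is not c-commanded by it → coindexation permitted.
*Rania₂* c-commands the pronoun but from outside its binding domain, and is not c-commanded by it → coindexation permitted.
*Maya₃* c-commands the pronoun but from outside its binding domain, and is not c-commanded by it → coindexation permitted.
*Tamar₄* c-commands the pronoun within its binding domain → coindexation would violate Principle B.
*Elena₅*: the pronoun c-commands this R-expression → coindexation would violate Principle C on *Elena₅*.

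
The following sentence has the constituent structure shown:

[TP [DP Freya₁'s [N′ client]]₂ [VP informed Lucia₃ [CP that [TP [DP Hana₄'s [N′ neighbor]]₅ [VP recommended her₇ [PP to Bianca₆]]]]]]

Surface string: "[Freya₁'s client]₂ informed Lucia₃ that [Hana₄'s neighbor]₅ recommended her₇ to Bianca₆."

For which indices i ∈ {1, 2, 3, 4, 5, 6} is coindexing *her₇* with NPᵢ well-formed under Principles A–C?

*her* is a pronoun, so Principle B applies: it must be free in its binding domain.
Binding domain of *her₇*: the embedded TP, whose subject is [Hana₄'s neighbor]₅.
*Freya₁* and the pronoun do not c-command one another → neither Principle B nor Principle C is at stake; coindexation permitted.
*[Freya₁'s client]₂* c-commands the pronoun but from outside its binding domain, and is not c-commanded by it → coindexation permitted.
*Lucia₃* c-commands the pronoun but from outside its binding domain, and is not c-commanded by it → coindexation permitted.
*Hana₄* and the pronoun do not c-command one another → neither Principle B nor Principle C is at stake; coindexation permitted.
*[Hana₄'s neighbor]₅* c-commands the pronoun within its binding domain → coindexation would violate Principle B.
*Bianca₆*: the pronoun c-commands this R-expression → coindexation would violate Principle C on *Bianca₆*.

{1, 2, 3, 4}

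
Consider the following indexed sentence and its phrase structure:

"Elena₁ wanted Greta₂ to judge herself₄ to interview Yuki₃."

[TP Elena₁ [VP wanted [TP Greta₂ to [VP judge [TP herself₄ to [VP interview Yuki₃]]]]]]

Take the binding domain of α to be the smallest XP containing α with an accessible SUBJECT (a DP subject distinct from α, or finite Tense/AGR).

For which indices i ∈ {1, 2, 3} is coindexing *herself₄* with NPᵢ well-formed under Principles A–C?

{2}

*herself* is an anaphor, so Principle A applies: it must be bound in its binding domain.
Binding domain of *herself₄*: the embedded TP, whose subject is Greta₂.
*Elena₁* c-commands the anaphor but is outside its binding domain → cannot satisfy Principle A.
*Greta₂* c-commands the anaphor within its binding domain → licit binder.
*Yuki₃* does not c-command the anaphor → cannot bind it.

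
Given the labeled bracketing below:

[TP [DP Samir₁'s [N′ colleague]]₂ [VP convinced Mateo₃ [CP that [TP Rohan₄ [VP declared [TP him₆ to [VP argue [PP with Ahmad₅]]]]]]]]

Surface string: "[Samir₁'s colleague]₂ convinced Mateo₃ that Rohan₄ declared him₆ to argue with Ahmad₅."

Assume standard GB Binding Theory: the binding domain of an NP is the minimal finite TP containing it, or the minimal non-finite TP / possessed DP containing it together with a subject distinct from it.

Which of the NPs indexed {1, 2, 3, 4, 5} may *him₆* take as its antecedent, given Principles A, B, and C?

{1, 2, 3}

*him* is a pronoun, so Principle B applies: it must be free in its binding domain.
Binding domain of *him₆*: the embedded TP, whose subject is Rohan₄.
*Samir₁* and the pronoun do not c-command one another → neither Principle B nor Principle C is at stake; coindexation permitted.
*[Samir₁'s colleague]₂* c-commands the pronoun but from outside its binding domain, and is not c-commanded by it → coindexation permitted.
*Mateo₃* c-commands the pronoun but from outside its binding domain, and is not c-commanded by it → coindexation permitted.
*Rohan₄* c-commands the pronoun within its binding domain → coindexation would violate Principle B.
*Ahmad₅*: the pronoun c-commands this R-expression → coindexation would violate Principle C on *Ahmad₅*.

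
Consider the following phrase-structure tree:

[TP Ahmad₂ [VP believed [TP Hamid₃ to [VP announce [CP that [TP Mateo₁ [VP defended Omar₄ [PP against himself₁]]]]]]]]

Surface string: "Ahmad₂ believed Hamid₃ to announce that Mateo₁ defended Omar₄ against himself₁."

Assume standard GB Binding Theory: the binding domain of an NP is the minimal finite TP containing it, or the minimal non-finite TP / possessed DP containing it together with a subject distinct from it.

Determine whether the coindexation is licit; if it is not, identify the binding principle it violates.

The two coindexed NPs are *Mateo₁* and *himself₁*.
*himself₁* is an anaphor; its binding domain is the embedded TP, whose subject is Mateo₁. *Mateo₁* c-commands it within that domain and shares its index, so Principle A is satisfied.
*Mateo₁* is an R-expression; *himself₁* does not c-command it, and no other NP shares its index, so Principle C is satisfied.
All principles are respected.

grammatical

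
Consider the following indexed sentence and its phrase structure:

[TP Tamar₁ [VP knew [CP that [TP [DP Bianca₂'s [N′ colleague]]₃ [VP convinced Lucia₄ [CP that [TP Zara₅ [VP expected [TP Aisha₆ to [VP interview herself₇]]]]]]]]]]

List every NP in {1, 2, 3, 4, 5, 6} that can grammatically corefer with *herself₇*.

*herself* is an anaphor, so Principle A applies: it must be bound in its binding domain.
Binding domain of *herself₇*: the embedded TP, whose subject is Aisha₆.
*Tamar₁* c-commands the anaphor but is outside its binding domain → cannot satisfy Principle A.
*Bianca₂* does not c-command the anaphor → cannot bind it.
*[Bianca₂'s colleague]₃* c-commands the anaphor but is outside its binding domain → cannot satisfy Principle A.
*Lucia₄* c-commands the anaphor but is outside its binding domain → cannot satisfy Principle A.
*Zara₅* c-commands the anaphor but is outside its binding domain → cannot satisfy Principle A.
*Aisha₆* c-commands the anaphor within its binding domain → licit binder.

{6}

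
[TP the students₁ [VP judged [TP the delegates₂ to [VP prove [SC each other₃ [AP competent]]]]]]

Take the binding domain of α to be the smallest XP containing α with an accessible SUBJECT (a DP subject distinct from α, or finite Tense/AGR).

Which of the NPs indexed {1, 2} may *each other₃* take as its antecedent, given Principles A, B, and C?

*each other* is an anaphor, so Principle A applies: it must be bound in its binding domain.
Binding domain of *each other₃*: the embedded TP, whose subject is the delegates₂.
*the students₁* c-commands the anaphor but is outside its binding domain → cannot satisfy Principle A.
*the delegates₂* c-commands the anaphor within its binding domain → licit binder.

{2}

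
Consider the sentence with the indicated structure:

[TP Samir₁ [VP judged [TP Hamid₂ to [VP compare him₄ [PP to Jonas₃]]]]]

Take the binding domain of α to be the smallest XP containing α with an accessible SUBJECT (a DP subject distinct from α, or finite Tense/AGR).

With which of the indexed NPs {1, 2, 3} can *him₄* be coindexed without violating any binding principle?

{1}

*him* is a pronoun, so Principle B applies: it must be free in its binding domain.
Binding domain of *him₄*: the embedded TP, whose subject is Hamid₂.
*Samir₁* c-commands the pronoun but from outside its binding domain, and is not c-commanded by it → coindexation permitted.
*Hamid₂* c-commands the pronoun within its binding domain → coindexation would violate Principle B.
*Jonas₃*: the pronoun c-commands this R-expression → coindexation would violate Principle C on *Jonas₃*.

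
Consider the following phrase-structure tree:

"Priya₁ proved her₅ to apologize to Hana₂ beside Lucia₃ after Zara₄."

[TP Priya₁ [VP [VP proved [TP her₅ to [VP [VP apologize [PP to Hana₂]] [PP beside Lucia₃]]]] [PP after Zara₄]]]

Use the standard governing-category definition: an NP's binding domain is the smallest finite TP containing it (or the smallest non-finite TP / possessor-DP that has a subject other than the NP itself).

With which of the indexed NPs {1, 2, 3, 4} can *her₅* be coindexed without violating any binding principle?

*her* is a pronoun, so Principle B applies: it must be free in its binding domain.
Binding domain of *her₅*: the matrix TP, whose subject is Priya₁.
*Priya₁* c-commands the pronoun within its binding domain → coindexation would violate Principle B.
*Hana₂*: the pronoun c-commands this R-expression → coindexation would violate Principle C on *Hana₂*.
*Lucia₃*: the pronoun c-commands this R-expression → coindexation would violate Principle C on *Lucia₃*.
*Zara₄* and the pronoun do not c-command one another → neither Principle B nor Principle C is at stake; coindexation permitted.

{4}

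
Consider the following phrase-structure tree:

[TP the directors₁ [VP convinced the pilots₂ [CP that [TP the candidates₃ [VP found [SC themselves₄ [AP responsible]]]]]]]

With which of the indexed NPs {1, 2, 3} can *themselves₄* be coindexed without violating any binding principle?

*themselves* is an anaphor, so Principle A applies: it must be bound in its binding domain.
Binding domain of *themselves₄*: the embedded TP, whose subject is the candidates₃.
*the directors₁* c-commands the anaphor but is outside its binding domain → cannot satisfy Principle A.
*the pilots₂* c-commands the anaphor but is outside its binding domain → cannot satisfy Principle A.
*the candidates₃* c-commands the anaphor within its binding domain → licit binder.

{3}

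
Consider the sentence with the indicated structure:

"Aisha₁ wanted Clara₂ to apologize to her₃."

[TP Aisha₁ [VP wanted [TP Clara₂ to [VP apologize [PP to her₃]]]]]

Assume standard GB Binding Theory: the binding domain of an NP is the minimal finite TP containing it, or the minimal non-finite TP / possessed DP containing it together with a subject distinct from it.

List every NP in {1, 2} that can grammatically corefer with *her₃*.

{1}

*her* is a pronoun, so Principle B applies: it must be free in its binding domain.
Binding domain of *her₃*: the embedded TP, whose subject is Clara₂.
*Aisha₁* c-commands the pronoun but from outside its binding domain, and is not c-commanded by it → coindexation permitted.
*Clara₂* c-commands the pronoun within its binding domain → coindexation would violate Principle B.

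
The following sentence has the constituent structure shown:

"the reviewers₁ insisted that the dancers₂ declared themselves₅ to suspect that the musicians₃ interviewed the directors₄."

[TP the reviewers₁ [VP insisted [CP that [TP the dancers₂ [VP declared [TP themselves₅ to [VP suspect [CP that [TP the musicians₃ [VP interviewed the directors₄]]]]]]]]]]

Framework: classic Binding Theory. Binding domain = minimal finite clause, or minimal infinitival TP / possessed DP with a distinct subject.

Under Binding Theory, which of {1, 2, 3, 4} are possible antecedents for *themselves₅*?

{2}

*themselves* is an anaphor, so Principle A applies: it must be bound in its binding domain.
Binding domain of *themselves₅*: the embedded TP, whose subject is the dancers₂.
*the reviewers₁* c-commands the anaphor but is outside its binding domain → cannot satisfy Principle A.
*the dancers₂* c-commands the anaphor within its binding domain → licit binder.
*the musicians₃* does not c-command the anaphor → cannot bind it.
*the directors₄* does not c-command the anaphor → cannot bind it.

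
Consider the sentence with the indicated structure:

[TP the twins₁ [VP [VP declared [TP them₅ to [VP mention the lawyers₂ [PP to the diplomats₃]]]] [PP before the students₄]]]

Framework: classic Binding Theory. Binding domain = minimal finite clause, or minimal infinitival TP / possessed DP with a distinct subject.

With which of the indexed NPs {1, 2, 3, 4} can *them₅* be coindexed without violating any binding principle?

*them* is a pronoun, so Principle B applies: it must be free in its binding domain.
Binding domain of *them₅*: the matrix TP, whose subject is the twins₁.
*the twins₁* c-commands the pronoun within its binding domain → coindexation would violate Principle B.
*the lawyers₂*: the pronoun c-commands this R-expression → coindexation would violate Principle C on *the lawyers₂*.
*the diplomats₃*: the pronoun c-commands this R-expression → coindexation would violate Principle C on *the diplomats₃*.
*the students₄* and the pronoun do not c-command one another → neither Principle B nor Principle C is at stake; coindexation permitted.

{4}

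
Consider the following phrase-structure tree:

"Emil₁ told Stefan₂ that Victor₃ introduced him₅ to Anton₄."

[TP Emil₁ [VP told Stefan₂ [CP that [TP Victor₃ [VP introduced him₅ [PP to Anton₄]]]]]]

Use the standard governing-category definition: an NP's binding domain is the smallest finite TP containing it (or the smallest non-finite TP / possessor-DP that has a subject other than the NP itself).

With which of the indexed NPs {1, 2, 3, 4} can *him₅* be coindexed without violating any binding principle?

*him* is a pronoun, so Principle B applies: it must be free in its binding domain.
Binding domain of *him₅*: the embedded TP, whose subject is Victor₃.
*Emil₁* c-commands the pronoun but from outside its binding domain, and is not c-commanded by it → coindexation permitted.
*Stefan₂* c-commands the pronoun but from outside its binding domain, and is not c-commanded by it → coindexation permitted.
*Victor₃* c-commands the pronoun within its binding domain → coindexation would violate Principle B.
*Anton₄*: the pronoun c-commands this R-expression → coindexation would violate Principle C on *Anton₄*.

{1, 2}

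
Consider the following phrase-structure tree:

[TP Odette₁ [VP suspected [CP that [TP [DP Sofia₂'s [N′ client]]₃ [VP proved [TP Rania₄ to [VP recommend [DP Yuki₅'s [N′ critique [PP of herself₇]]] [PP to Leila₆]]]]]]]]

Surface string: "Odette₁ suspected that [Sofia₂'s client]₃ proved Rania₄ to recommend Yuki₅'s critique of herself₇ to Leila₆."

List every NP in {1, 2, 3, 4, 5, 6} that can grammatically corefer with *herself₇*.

*herself* is an anaphor, so Principle A applies: it must be bound in its binding domain.
Binding domain of *herself₇*: the possessed DP, whose subject is Yuki₅.
*Odette₁* c-commands the anaphor but is outside its binding domain → cannot satisfy Principle A.
*Sofia₂* does not c-command the anaphor → cannot bind it.
*[Sofia₂'s client]₃* c-commands the anaphor but is outside its binding domain → cannot satisfy Principle A.
*Rania₄* c-commands the anaphor but is outside its binding domain → cannot satisfy Principle A.
*Yuki₅* c-commands the anaphor within its binding domain → licit binder.
*Leila₆* does not c-command the anaphor → cannot bind it.

{5}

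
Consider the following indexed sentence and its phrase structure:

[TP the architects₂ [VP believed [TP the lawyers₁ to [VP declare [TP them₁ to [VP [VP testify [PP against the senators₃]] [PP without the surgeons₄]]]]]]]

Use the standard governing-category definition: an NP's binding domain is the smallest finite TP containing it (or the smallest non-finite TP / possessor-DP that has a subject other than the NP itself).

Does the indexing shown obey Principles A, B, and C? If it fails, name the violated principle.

Principle B

The two coindexed NPs are *the lawyers₁* and *them₁*.
*them₁* is a pronoun. Its binding domain is the embedded TP, whose subject is the lawyers₁.
*the lawyers₁* c-commands it within that domain and carries the same index.
The pronoun is locally bound → Principle B violation.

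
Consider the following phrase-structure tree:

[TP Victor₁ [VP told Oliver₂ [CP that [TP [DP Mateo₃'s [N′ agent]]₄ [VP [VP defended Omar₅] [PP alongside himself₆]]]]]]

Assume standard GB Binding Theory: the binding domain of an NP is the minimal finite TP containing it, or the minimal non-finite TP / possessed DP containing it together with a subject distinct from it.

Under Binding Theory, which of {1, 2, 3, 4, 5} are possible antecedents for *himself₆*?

*himself* is an anaphor, so Principle A applies: it must be bound in its binding domain.
Binding domain of *himself₆*: the embedded TP, whose subject is [Mateo₃'s agent]₄.
*Victor₁* c-commands the anaphor but is outside its binding domain → cannot satisfy Principle A.
*Oliver₂* c-commands the anaphor but is outside its binding domain → cannot satisfy Principle A.
*Mateo₃* does not c-command the anaphor → cannot bind it.
*[Mateo₃'s agent]₄* c-commands the anaphor within its binding domain → licit binder.
*Omar₅* does not c-command the anaphor → cannot bind it.

{4}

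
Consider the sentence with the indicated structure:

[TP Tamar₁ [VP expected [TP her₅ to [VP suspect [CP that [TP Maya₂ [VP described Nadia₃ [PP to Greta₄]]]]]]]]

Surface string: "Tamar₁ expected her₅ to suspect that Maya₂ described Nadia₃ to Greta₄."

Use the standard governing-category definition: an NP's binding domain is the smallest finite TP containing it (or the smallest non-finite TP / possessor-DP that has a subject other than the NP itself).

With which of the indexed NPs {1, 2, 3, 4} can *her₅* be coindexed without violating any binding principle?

*her* is a pronoun, so Principle B applies: it must be free in its binding domain.
Binding domain of *her₅*: the matrix TP, whose subject is Tamar₁.
*Tamar₁* c-commands the pronoun within its binding domain → coindexation would violate Principle B.
*Maya₂*: the pronoun c-commands this R-expression → coindexation would violate Principle C on *Maya₂*.
*Nadia₃*: the pronoun c-commands this R-expression → coindexation would violate Principle C on *Nadia₃*.
*Greta₄*: the pronoun c-commands this R-expression → coindexation would violate Principle C on *Greta₄*.

none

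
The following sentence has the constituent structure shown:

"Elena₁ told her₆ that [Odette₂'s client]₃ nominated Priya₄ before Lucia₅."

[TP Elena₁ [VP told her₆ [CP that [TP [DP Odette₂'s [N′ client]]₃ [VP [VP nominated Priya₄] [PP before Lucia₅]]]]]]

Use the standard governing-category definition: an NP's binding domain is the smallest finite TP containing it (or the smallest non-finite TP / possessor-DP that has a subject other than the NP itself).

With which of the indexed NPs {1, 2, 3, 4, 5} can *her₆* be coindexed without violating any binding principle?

*her* is a pronoun, so Principle B applies: it must be free in its binding domain.
Binding domain of *her₆*: the matrix TP, whose subject is Elena₁.
*Elena₁* c-commands the pronoun within its binding domain → coindexation would violate Principle B.
*Odette₂*: the pronoun c-commands this R-expression → coindexation would violate Principle C on *Odette₂*.
*[Odette₂'s client]₃*: the pronoun c-commands this R-expression → coindexation would violate Principle C on *[Odette₂'s client]₃*.
*Priya₄*: the pronoun c-commands this R-expression → coindexation would violate Principle C on *Priya₄*.
*Lucia₅*: the pronoun c-commands this R-expression → coindexation would violate Principle C on *Lucia₅*.

none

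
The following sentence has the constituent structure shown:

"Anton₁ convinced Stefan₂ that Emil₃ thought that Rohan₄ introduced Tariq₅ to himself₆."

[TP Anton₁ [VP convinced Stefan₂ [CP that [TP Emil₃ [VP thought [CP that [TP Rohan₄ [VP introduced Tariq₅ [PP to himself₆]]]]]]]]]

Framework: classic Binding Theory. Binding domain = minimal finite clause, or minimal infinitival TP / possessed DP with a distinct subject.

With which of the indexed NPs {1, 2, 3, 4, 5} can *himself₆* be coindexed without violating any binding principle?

{4, 5}

*himself* is an anaphor, so Principle A applies: it must be bound in its binding domain.
Binding domain of *himself₆*: the embedded TP, whose subject is Rohan₄.
*Anton₁* c-commands the anaphor but is outside its binding domain → cannot satisfy Principle A.
*Stefan₂* c-commands the anaphor but is outside its binding domain → cannot satisfy Principle A.
*Emil₃* c-commands the anaphor but is outside its binding domain → cannot satisfy Principle A.
*Rohan₄* c-commands the anaphor within its binding domain → licit binder.
*Tariq₅* c-commands the anaphor within its binding domain → licit binder.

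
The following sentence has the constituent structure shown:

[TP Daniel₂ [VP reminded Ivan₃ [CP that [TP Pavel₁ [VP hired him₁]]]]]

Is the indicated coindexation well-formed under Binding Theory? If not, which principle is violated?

The two coindexed NPs are *Pavel₁* and *him₁*.
*him₁* is a pronoun. Its binding domain is the embedded TP, whose subject is Pavel₁.
*Pavel₁* c-commands it within that domain and carries the same index.
The pronoun is locally bound → Principle B violation.

Principle B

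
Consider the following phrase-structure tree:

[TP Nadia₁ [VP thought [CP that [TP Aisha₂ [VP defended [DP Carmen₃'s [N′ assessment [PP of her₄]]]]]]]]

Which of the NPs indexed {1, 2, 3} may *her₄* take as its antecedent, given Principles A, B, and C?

{1, 2}

*her* is a pronoun, so Principle B applies: it must be free in its binding domain.
Binding domain of *her₄*: the possessed DP, whose subject is Carmen₃.
*Nadia₁* c-commands the pronoun but from outside its binding domain, and is not c-commanded by it → coindexation permitted.
*Aisha₂* c-commands the pronoun but from outside its binding domain, and is not c-commanded by it → coindexation permitted.
*Carmen₃* c-commands the pronoun within its binding domain → coindexation would violate Principle B.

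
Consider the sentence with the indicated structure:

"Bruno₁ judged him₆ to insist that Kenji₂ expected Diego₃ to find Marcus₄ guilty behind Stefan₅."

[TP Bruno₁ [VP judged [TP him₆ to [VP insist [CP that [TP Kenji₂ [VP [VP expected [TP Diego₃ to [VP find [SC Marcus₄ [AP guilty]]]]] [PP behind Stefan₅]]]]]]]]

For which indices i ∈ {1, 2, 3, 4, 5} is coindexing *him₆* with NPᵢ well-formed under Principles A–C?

none

*him* is a pronoun, so Principle B applies: it must be free in its binding domain.
Binding domain of *him₆*: the matrix TP, whose subject is Bruno₁.
*Bruno₁* c-commands the pronoun within its binding domain → coindexation would violate Principle B.
*Kenji₂*: the pronoun c-commands this R-expression → coindexation would violate Principle C on *Kenji₂*.
*Diego₃*: the pronoun c-commands this R-expression → coindexation would violate Principle C on *Diego₃*.
*Marcus₄*: the pronoun c-commands this R-expression → coindexation would violate Principle C on *Marcus₄*.
*Stefan₅*: the pronoun c-commands this R-expression → coindexation would violate Principle C on *Stefan₅*.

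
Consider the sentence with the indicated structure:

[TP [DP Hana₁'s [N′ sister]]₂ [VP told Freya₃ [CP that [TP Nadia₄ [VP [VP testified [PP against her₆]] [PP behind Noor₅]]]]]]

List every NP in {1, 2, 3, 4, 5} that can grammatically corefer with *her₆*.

{1, 2, 3, 5}

*her* is a pronoun, so Principle B applies: it must be free in its binding domain.
Binding domain of *her₆*: the embedded TP, whose subject is Nadia₄.
*Hana₁* and the pronoun do not c-command one another → neither Principle B nor Principle C is at stake; coindexation permitted.
*[Hana₁'s sister]₂* c-commands the pronoun but from outside its binding domain, and is not c-commanded by it → coindexation permitted.
*Freya₃* c-commands the pronoun but from outside its binding domain, and is not c-commanded by it → coindexation permitted.
*Nadia₄* c-commands the pronoun within its binding domain → coindexation would violate Principle B.
*Noor₅* and the pronoun do not c-command one another → neither Principle B nor Principle C is at stake; coindexation permitted.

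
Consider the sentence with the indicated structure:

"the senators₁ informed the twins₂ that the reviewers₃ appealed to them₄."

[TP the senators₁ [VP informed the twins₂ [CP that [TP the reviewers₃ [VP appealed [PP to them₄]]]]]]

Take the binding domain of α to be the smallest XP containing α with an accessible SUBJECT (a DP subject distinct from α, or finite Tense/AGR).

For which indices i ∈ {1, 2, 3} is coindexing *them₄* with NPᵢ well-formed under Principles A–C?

*them* is a pronoun, so Principle B applies: it must be free in its binding domain.
Binding domain of *them₄*: the embedded TP, whose subject is the reviewers₃.
*the senators₁* c-commands the pronoun but from outside its binding domain, and is not c-commanded by it → coindexation permitted.
*the twins₂* c-commands the pronoun but from outside its binding domain, and is not c-commanded by it → coindexation permitted.
*the reviewers₃* c-commands the pronoun within its binding domain → coindexation would violate Principle B.

{1, 2}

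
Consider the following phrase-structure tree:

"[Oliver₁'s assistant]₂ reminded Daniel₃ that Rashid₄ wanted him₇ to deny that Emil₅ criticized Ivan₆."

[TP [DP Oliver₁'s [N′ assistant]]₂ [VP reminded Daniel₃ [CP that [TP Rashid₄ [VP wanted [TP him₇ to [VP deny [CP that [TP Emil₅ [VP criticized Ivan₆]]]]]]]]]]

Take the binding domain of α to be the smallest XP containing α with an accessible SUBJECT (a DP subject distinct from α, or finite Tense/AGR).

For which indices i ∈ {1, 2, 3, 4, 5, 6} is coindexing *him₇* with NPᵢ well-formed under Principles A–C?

*him* is a pronoun, so Principle B applies: it must be free in its binding domain.
Binding domain of *him₇*: the embedded TP, whose subject is Rashid₄.
*Oliver₁* and the pronoun do not c-command one another → neither Principle B nor Principle C is at stake; coindexation permitted.
*[Oliver₁'s assistant]₂* c-commands the pronoun but from outside its binding domain, and is not c-commanded by it → coindexation permitted.
*Daniel₃* c-commands the pronoun but from outside its binding domain, and is not c-commanded by it → coindexation permitted.
*Rashid₄* c-commands the pronoun within its binding domain → coindexation would violate Principle B.
*Emil₅*: the pronoun c-commands this R-expression → coindexation would violate Principle C on *Emil₅*.
*Ivan₆*: the pronoun c-commands this R-expression → coindexation would violate Principle C on *Ivan₆*.

{1, 2, 3}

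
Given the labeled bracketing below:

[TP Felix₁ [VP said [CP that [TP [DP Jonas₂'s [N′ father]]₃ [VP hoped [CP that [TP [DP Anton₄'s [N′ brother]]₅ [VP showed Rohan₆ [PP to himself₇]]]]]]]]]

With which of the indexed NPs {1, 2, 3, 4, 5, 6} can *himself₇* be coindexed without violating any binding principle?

*himself* is an anaphor, so Principle A applies: it must be bound in its binding domain.
Binding domain of *himself₇*: the embedded TP, whose subject is [Anton₄'s brother]₅.
*Felix₁* c-commands the anaphor but is outside its binding domain → cannot satisfy Principle A.
*Jonas₂* does not c-command the anaphor → cannot bind it.
*[Jonas₂'s father]₃* c-commands the anaphor but is outside its binding domain → cannot satisfy Principle A.
*Anton₄* does not c-command the anaphor → cannot bind it.
*[Anton₄'s brother]₅* c-commands the anaphor within its binding domain → licit binder.
*Rohan₆* c-commands the anaphor within its binding domain → licit binder.

{5, 6}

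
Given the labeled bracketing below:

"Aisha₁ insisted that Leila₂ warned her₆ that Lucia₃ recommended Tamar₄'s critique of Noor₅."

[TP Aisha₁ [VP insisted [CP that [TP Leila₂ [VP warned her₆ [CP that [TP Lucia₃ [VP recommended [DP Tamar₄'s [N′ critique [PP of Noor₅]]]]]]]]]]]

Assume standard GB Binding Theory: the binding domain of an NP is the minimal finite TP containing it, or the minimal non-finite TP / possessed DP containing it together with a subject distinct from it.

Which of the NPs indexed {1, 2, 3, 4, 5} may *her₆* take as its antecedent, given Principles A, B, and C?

*her* is a pronoun, so Principle B applies: it must be free in its binding domain.
Binding domain of *her₆*: the embedded TP, whose subject is Leila₂.
*Aisha₁* c-commands the pronoun but from outside its binding domain, and is not c-commanded by it → coindexation permitted.
*Leila₂* c-commands the pronoun within its binding domain → coindexation would violate Principle B.
*Lucia₃*: the pronoun c-commands this R-expression → coindexation would violate Principle C on *Lucia₃*.
*Tamar₄*: the pronoun c-commands this R-expression → coindexation would violate Principle C on *Tamar₄*.
*Noor₅*: the pronoun c-commands this R-expression → coindexation would violate Principle C on *Noor₅*.

{1}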